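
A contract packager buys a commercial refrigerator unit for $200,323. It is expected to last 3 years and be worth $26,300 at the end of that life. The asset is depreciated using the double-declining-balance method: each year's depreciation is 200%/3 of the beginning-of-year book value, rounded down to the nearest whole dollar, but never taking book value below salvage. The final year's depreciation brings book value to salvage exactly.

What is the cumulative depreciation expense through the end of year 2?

$174,023

Depreciable base = $200,323 − $26,300 = $174,023.
Year 1: ⌊$200,323 × 200%/3⌋ = $133,548. Book value $66,775.
Year 2: ⌊$66,775 × 200%/3⌋ = $44,516, capped at $40,475. Book value $26,300.
Accumulated through year 2 = $200,323 − $26,300 = $174,023.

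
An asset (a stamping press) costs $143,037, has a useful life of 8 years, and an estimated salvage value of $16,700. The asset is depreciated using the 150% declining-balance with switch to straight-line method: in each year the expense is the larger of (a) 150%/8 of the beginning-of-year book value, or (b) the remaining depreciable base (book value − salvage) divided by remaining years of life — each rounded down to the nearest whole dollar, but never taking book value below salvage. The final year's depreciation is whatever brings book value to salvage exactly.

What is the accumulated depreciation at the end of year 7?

$115,020

Depreciable base = $143,037 − $16,700 = $126,337.
Year 1: DB = ⌊$143,037 × 150%/8⌋ = $26,819; SL = ⌊$126,337/8⌋ = $15,792 → take DB $26,819. Book value $116,218.
Year 2: DB = ⌊$116,218 × 150%/8⌋ = $21,790; SL = ⌊$99,518/7⌋ = $14,216 → take DB $21,790. Book value $94,428.
Year 3: DB = ⌊$94,428 × 150%/8⌋ = $17,705; SL = ⌊$77,728/6⌋ = $12,954 → take DB $17,705. Book value $76,723.
Year 4: DB = ⌊$76,723 × 150%/8⌋ = $14,385; SL = ⌊$60,023/5⌋ = $12,004 → take DB $14,385. Book value $62,338.
Year 5: DB = ⌊$62,338 × 150%/8⌋ = $11,688; SL = ⌊$45,638/4⌋ = $11,409 → take DB $11,688. Book value $50,650.
Year 6: DB = ⌊$50,650 × 150%/8⌋ = $9,496; SL = ⌊$33,950/3⌋ = $11,316 → take SL $11,316. Book value $39,334.
Year 7: DB = ⌊$39,334 × 150%/8⌋ = $7,375; SL = ⌊$22,634/2⌋ = $11,317 → take SL $11,317. Book value $28,017.
Accumulated through year 7 = $143,037 − $28,017 = $115,020.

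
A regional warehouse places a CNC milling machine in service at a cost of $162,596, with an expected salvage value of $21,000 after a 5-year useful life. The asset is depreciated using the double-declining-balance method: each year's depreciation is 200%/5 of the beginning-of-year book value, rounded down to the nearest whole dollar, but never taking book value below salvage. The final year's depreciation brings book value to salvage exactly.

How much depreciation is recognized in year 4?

Depreciable base = $162,596 − $21,000 = $141,596.
Year 1: ⌊$162,596 × 200%/5⌋ = $65,038. Book value $97,558.
Year 2: ⌊$97,558 × 200%/5⌋ = $39,023. Book value $58,535.
Year 3: ⌊$58,535 × 200%/5⌋ = $23,414. Book value $35,121.
Year 4: ⌊$35,121 × 200%/5⌋ = $14,048. Book value $21,073.

$14,048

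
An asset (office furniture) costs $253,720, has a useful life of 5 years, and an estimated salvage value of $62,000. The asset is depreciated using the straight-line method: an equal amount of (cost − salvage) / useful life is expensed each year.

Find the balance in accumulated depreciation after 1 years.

Depreciable base = $253,720 − $62,000 = $191,720.
Annual expense = $191,720 / 5 = $38,344.
End of year 1: book value $215,376.
Accumulated through year 1 = $253,720 − $215,376 = $38,344.

$38,344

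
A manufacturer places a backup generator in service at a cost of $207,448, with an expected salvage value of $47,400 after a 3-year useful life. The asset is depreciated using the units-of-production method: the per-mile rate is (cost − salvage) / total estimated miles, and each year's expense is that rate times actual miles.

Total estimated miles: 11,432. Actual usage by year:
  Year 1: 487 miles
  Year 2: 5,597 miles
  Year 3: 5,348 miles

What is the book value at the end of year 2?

Depreciable base = $207,448 − $47,400 = $160,048.
Rate = $160,048 / 11,432 miles = $14 per mile.
Year 1: 487 × $14 = $6,818. Book value $200,630.
Year 2: 5,597 × $14 = $78,358. Book value $122,272.

$122,272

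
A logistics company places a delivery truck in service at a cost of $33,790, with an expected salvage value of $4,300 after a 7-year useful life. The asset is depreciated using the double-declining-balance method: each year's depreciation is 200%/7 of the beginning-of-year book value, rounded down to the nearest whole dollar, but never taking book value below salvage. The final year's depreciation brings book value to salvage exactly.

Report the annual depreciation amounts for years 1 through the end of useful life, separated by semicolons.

Depreciable base = $33,790 − $4,300 = $29,490.
Year 1: ⌊$33,790 × 200%/7⌋ = $9,654. Book value $24,136.
Year 2: ⌊$24,136 × 200%/7⌋ = $6,896. Book value $17,240.
Year 3: ⌊$17,240 × 200%/7⌋ = $4,925. Book value $12,315.
Year 4: ⌊$12,315 × 200%/7⌋ = $3,518. Book value $8,797.
Year 5: ⌊$8,797 × 200%/7⌋ = $2,513. Book value $6,284.
Year 6: ⌊$6,284 × 200%/7⌋ = $1,795. Book value $4,489.
Year 7 (final): $4,489 − $4,300 = $189. Book value $4,300.

$9,654; $6,896; $4,925; $3,518; $2,513; $1,795; $189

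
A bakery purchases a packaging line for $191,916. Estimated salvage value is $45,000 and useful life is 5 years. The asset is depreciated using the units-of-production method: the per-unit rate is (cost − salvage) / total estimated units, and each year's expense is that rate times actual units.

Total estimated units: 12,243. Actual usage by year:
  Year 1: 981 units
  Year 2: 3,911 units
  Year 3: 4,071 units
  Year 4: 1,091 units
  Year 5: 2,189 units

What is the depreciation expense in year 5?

Depreciable base = $191,916 − $45,000 = $146,916.
Rate = $146,916 / 12,243 units = $12 per unit.
Year 1: 981 × $12 = $11,772. Book value $180,144.
Year 2: 3,911 × $12 = $46,932. Book value $133,212.
Year 3: 4,071 × $12 = $48,852. Book value $84,360.
Year 4: 1,091 × $12 = $13,092. Book value $71,268.
Year 5: 2,189 × $12 = $26,268. Book value $45,000.

$26,268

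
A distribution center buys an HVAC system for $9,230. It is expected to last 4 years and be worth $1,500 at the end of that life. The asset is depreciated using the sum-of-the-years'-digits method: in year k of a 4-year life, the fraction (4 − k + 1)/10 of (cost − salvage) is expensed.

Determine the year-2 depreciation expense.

Depreciable base = $9,230 − $1,500 = $7,730.
Sum of the years' digits = 4+3+2+1 = 10.
Year 1: $7,730 × 4/10 = $3,092. Book value $6,138.
Year 2: $7,730 × 3/10 = $2,319. Book value $3,819.

$2,319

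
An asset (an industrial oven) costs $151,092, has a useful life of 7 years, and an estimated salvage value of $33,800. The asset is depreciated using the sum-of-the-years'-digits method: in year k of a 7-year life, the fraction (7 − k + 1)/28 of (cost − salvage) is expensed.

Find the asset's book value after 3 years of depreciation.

Depreciable base = $151,092 − $33,800 = $117,292.
Sum of the years' digits = 7+6+5+4+3+2+1 = 28.
Year 1: $117,292 × 7/28 = $29,323. Book value $121,769.
Year 2: $117,292 × 6/28 = $25,134. Book value $96,635.
Year 3: $117,292 × 5/28 = $20,945. Book value $75,690.

$75,690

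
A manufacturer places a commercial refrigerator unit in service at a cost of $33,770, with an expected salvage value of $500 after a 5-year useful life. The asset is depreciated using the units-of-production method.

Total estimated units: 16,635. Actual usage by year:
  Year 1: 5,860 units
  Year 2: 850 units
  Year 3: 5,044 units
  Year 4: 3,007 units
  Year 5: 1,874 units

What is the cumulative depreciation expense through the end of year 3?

$23,508

Depreciable base = $33,770 − $500 = $33,270.
Rate = $33,270 / 16,635 units = $2 per unit.
Year 1: 5,860 × $2 = $11,720. Book value $22,050.
Year 2: 850 × $2 = $1,700. Book value $20,350.
Year 3: 5,044 × $2 = $10,088. Book value $10,262.
Accumulated through year 3 = $33,770 − $10,262 = $23,508.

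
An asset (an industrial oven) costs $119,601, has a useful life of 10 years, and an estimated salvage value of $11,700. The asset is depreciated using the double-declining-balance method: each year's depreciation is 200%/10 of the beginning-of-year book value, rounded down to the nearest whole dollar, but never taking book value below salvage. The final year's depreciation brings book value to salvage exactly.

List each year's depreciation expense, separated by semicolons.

Depreciable base = $119,601 − $11,700 = $107,901.
Year 1: ⌊$119,601 × 200%/10⌋ = $23,920. Book value $95,681.
Year 2: ⌊$95,681 × 200%/10⌋ = $19,136. Book value $76,545.
Year 3: ⌊$76,545 × 200%/10⌋ = $15,309. Book value $61,236.
Year 4: ⌊$61,236 × 200%/10⌋ = $12,247. Book value $48,989.
Year 5: ⌊$48,989 × 200%/10⌋ = $9,797. Book value $39,192.
Year 6: ⌊$39,192 × 200%/10⌋ = $7,838. Book value $31,354.
Year 7: ⌊$31,354 × 200%/10⌋ = $6,270. Book value $25,084.
Year 8: ⌊$25,084 × 200%/10⌋ = $5,016. Book value $20,068.
Year 9: ⌊$20,068 × 200%/10⌋ = $4,013. Book value $16,055.
Year 10 (final): $16,055 − $11,700 = $4,355. Book value $11,700.

$23,920; $19,136; $15,309; $12,247; $9,797; $7,838; $6,270; $5,016; $4,013; $4,355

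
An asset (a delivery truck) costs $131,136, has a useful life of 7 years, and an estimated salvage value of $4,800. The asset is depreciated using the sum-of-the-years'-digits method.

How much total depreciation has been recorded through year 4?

$99,264

Depreciable base = $131,136 − $4,800 = $126,336.
Sum of the years' digits = 7+6+5+4+3+2+1 = 28.
Year 1: $126,336 × 7/28 = $31,584. Book value $99,552.
Year 2: $126,336 × 6/28 = $27,072. Book value $72,480.
Year 3: $126,336 × 5/28 = $22,560. Book value $49,920.
Year 4: $126,336 × 4/28 = $18,048. Book value $31,872.
Accumulated through year 4 = $131,136 − $31,872 = $99,264.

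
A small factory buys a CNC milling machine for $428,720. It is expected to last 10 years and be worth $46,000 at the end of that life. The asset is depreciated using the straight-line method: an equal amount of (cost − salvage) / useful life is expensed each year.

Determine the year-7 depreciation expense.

Depreciable base = $428,720 − $46,000 = $382,720.
Annual expense = $382,720 / 10 = $38,272.

$38,272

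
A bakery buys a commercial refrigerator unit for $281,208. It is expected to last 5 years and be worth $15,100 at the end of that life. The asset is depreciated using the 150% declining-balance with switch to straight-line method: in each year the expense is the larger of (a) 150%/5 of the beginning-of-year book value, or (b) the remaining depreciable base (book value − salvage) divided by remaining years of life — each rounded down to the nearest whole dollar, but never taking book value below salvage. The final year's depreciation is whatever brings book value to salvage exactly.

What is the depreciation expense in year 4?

Depreciable base = $281,208 − $15,100 = $266,108.
Year 1: DB = ⌊$281,208 × 150%/5⌋ = $84,362; SL = ⌊$266,108/5⌋ = $53,221 → take DB $84,362. Book value $196,846.
Year 2: DB = ⌊$196,846 × 150%/5⌋ = $59,053; SL = ⌊$181,746/4⌋ = $45,436 → take DB $59,053. Book value $137,793.
Year 3: DB = ⌊$137,793 × 150%/5⌋ = $41,337; SL = ⌊$122,693/3⌋ = $40,897 → take DB $41,337. Book value $96,456.
Year 4: DB = ⌊$96,456 × 150%/5⌋ = $28,936; SL = ⌊$81,356/2⌋ = $40,678 → take SL $40,678. Book value $55,778.

$40,678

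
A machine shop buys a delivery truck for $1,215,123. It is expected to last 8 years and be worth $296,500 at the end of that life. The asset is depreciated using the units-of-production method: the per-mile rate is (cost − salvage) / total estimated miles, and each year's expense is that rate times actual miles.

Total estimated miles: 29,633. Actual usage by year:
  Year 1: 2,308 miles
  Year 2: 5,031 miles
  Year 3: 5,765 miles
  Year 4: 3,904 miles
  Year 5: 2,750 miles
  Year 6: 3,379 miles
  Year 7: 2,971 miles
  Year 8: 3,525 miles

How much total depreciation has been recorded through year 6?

Depreciable base = $1,215,123 − $296,500 = $918,623.
Rate = $918,623 / 29,633 miles = $31 per mile.
Year 1: 2,308 × $31 = $71,548. Book value $1,143,575.
Year 2: 5,031 × $31 = $155,961. Book value $987,614.
Year 3: 5,765 × $31 = $178,715. Book value $808,899.
Year 4: 3,904 × $31 = $121,024. Book value $687,875.
Year 5: 2,750 × $31 = $85,250. Book value $602,625.
Year 6: 3,379 × $31 = $104,749. Book value $497,876.
Accumulated through year 6 = $1,215,123 − $497,876 = $717,247.

$717,247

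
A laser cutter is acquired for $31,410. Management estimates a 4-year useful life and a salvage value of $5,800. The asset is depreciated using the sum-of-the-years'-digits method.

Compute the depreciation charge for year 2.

$7,683

Depreciable base = $31,410 − $5,800 = $25,610.
Sum of the years' digits = 4+3+2+1 = 10.
Year 1: $25,610 × 4/10 = $10,244. Book value $21,166.
Year 2: $25,610 × 3/10 = $7,683. Book value $13,483.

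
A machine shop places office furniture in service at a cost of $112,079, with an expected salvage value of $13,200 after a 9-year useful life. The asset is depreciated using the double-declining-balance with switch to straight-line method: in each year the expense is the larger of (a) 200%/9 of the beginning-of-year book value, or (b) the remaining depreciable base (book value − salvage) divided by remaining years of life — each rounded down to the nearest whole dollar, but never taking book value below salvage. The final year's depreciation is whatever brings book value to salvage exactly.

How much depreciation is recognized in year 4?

Depreciable base = $112,079 − $13,200 = $98,879.
Year 1: DB = ⌊$112,079 × 200%/9⌋ = $24,906; SL = ⌊$98,879/9⌋ = $10,986 → take DB $24,906. Book value $87,173.
Year 2: DB = ⌊$87,173 × 200%/9⌋ = $19,371; SL = ⌊$73,973/8⌋ = $9,246 → take DB $19,371. Book value $67,802.
Year 3: DB = ⌊$67,802 × 200%/9⌋ = $15,067; SL = ⌊$54,602/7⌋ = $7,800 → take DB $15,067. Book value $52,735.
Year 4: DB = ⌊$52,735 × 200%/9⌋ = $11,718; SL = ⌊$39,535/6⌋ = $6,589 → take DB $11,718. Book value $41,017.

$11,718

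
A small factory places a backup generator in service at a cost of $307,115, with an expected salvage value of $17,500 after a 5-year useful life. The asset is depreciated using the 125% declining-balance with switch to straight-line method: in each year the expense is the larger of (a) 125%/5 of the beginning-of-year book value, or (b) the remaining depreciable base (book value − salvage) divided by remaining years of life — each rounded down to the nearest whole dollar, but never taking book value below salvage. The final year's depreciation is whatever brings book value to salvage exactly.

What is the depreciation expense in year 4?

Depreciable base = $307,115 − $17,500 = $289,615.
Year 1: DB = ⌊$307,115 × 125%/5⌋ = $76,778; SL = ⌊$289,615/5⌋ = $57,923 → take DB $76,778. Book value $230,337.
Year 2: DB = ⌊$230,337 × 125%/5⌋ = $57,584; SL = ⌊$212,837/4⌋ = $53,209 → take DB $57,584. Book value $172,753.
Year 3: DB = ⌊$172,753 × 125%/5⌋ = $43,188; SL = ⌊$155,253/3⌋ = $51,751 → take SL $51,751. Book value $121,002.
Year 4: DB = ⌊$121,002 × 125%/5⌋ = $30,250; SL = ⌊$103,502/2⌋ = $51,751 → take SL $51,751. Book value $69,251.

$51,751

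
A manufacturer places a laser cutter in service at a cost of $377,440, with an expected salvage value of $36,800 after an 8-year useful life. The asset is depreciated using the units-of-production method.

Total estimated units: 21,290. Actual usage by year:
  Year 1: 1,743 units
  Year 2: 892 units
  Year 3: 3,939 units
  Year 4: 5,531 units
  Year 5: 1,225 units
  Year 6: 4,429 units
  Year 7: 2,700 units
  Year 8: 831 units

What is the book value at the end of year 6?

Depreciable base = $377,440 − $36,800 = $340,640.
Rate = $340,640 / 21,290 units = $16 per unit.
Year 1: 1,743 × $16 = $27,888. Book value $349,552.
Year 2: 892 × $16 = $14,272. Book value $335,280.
Year 3: 3,939 × $16 = $63,024. Book value $272,256.
Year 4: 5,531 × $16 = $88,496. Book value $183,760.
Year 5: 1,225 × $16 = $19,600. Book value $164,160.
Year 6: 4,429 × $16 = $70,864. Book value $93,296.

$93,296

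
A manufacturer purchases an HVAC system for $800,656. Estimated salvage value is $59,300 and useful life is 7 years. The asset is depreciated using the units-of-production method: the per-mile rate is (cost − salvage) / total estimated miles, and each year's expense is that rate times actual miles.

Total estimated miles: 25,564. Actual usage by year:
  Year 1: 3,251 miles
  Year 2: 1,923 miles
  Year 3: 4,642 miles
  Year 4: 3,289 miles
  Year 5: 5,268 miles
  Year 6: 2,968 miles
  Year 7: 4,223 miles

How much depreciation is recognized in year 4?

Depreciable base = $800,656 − $59,300 = $741,356.
Rate = $741,356 / 25,564 miles = $29 per mile.
Year 1: 3,251 × $29 = $94,279. Book value $706,377.
Year 2: 1,923 × $29 = $55,767. Book value $650,610.
Year 3: 4,642 × $29 = $134,618. Book value $515,992.
Year 4: 3,289 × $29 = $95,381. Book value $420,611.

$95,381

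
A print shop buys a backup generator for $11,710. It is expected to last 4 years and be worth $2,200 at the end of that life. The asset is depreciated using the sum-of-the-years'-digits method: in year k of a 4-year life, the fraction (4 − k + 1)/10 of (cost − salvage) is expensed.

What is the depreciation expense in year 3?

$1,902

Depreciable base = $11,710 − $2,200 = $9,510.
Sum of the years' digits = 4+3+2+1 = 10.
Year 1: $9,510 × 4/10 = $3,804. Book value $7,906.
Year 2: $9,510 × 3/10 = $2,853. Book value $5,053.
Year 3: $9,510 × 2/10 = $1,902. Book value $3,151.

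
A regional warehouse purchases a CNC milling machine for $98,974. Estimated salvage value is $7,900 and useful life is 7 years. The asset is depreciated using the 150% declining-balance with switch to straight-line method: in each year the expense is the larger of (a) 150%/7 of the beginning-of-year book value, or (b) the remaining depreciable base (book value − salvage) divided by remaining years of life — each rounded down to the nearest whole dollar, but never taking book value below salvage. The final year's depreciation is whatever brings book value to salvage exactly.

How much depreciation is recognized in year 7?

Depreciable base = $98,974 − $7,900 = $91,074.
Year 1: DB = ⌊$98,974 × 150%/7⌋ = $21,208; SL = ⌊$91,074/7⌋ = $13,010 → take DB $21,208. Book value $77,766.
Year 2: DB = ⌊$77,766 × 150%/7⌋ = $16,664; SL = ⌊$69,866/6⌋ = $11,644 → take DB $16,664. Book value $61,102.
Year 3: DB = ⌊$61,102 × 150%/7⌋ = $13,093; SL = ⌊$53,202/5⌋ = $10,640 → take DB $13,093. Book value $48,009.
Year 4: DB = ⌊$48,009 × 150%/7⌋ = $10,287; SL = ⌊$40,109/4⌋ = $10,027 → take DB $10,287. Book value $37,722.
Year 5: DB = ⌊$37,722 × 150%/7⌋ = $8,083; SL = ⌊$29,822/3⌋ = $9,940 → take SL $9,940. Book value $27,782.
Year 6: DB = ⌊$27,782 × 150%/7⌋ = $5,953; SL = ⌊$19,882/2⌋ = $9,941 → take SL $9,941. Book value $17,841.
Year 7 (final): $17,841 − $7,900 = $9,941. Book value $7,900.

$9,941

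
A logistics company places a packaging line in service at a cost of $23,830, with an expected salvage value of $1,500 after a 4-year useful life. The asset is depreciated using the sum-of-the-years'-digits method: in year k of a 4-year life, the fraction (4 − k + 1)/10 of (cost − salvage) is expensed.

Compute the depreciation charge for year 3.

Depreciable base = $23,830 − $1,500 = $22,330.
Sum of the years' digits = 4+3+2+1 = 10.
Year 1: $22,330 × 4/10 = $8,932. Book value $14,898.
Year 2: $22,330 × 3/10 = $6,699. Book value $8,199.
Year 3: $22,330 × 2/10 = $4,466. Book value $3,733.

$4,466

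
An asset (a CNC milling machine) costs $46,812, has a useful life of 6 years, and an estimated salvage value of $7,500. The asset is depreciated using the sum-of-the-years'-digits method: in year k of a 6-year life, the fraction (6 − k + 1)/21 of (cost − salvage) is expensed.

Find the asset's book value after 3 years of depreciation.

$18,732

Depreciable base = $46,812 − $7,500 = $39,312.
Sum of the years' digits = 6+5+4+3+2+1 = 21.
Year 1: $39,312 × 6/21 = $11,232. Book value $35,580.
Year 2: $39,312 × 5/21 = $9,360. Book value $26,220.
Year 3: $39,312 × 4/21 = $7,488. Book value $18,732.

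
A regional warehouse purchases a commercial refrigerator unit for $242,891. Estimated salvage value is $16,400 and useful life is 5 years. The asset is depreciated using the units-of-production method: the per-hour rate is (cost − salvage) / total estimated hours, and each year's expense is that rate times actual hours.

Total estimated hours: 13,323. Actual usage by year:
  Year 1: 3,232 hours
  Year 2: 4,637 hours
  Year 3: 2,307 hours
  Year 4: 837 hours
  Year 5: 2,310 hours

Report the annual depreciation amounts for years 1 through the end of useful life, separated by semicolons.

Depreciable base = $242,891 − $16,400 = $226,491.
Rate = $226,491 / 13,323 hours = $17 per hour.
Year 1: 3,232 × $17 = $54,944. Book value $187,947.
Year 2: 4,637 × $17 = $78,829. Book value $109,118.
Year 3: 2,307 × $17 = $39,219. Book value $69,899.
Year 4: 837 × $17 = $14,229. Book value $55,670.
Year 5: 2,310 × $17 = $39,270. Book value $16,400.

$54,944; $78,829; $39,219; $14,229; $39,270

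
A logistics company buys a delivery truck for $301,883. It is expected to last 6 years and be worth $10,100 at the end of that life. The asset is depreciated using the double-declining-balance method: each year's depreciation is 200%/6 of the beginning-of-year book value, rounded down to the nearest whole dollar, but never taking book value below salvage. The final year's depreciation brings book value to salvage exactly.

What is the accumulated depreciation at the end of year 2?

Depreciable base = $301,883 − $10,100 = $291,783.
Year 1: ⌊$301,883 × 200%/6⌋ = $100,627. Book value $201,256.
Year 2: ⌊$201,256 × 200%/6⌋ = $67,085. Book value $134,171.
Accumulated through year 2 = $301,883 − $134,171 = $167,712.

$167,712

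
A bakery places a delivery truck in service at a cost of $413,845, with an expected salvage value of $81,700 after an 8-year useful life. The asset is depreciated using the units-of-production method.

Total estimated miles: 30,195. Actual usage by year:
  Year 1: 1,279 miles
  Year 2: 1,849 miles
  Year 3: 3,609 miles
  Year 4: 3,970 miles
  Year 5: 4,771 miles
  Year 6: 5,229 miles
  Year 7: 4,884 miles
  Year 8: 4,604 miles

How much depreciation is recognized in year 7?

$53,724

Depreciable base = $413,845 − $81,700 = $332,145.
Rate = $332,145 / 30,195 miles = $11 per mile.
Year 1: 1,279 × $11 = $14,069. Book value $399,776.
Year 2: 1,849 × $11 = $20,339. Book value $379,437.
Year 3: 3,609 × $11 = $39,699. Book value $339,738.
Year 4: 3,970 × $11 = $43,670. Book value $296,068.
Year 5: 4,771 × $11 = $52,481. Book value $243,587.
Year 6: 5,229 × $11 = $57,519. Book value $186,068.
Year 7: 4,884 × $11 = $53,724. Book value $132,344.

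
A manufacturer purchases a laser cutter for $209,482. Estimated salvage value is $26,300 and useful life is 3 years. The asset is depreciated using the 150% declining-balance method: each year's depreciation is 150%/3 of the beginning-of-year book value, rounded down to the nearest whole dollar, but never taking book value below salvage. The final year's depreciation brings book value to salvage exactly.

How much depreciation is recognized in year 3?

Depreciable base = $209,482 − $26,300 = $183,182.
Year 1: ⌊$209,482 × 150%/3⌋ = $104,741. Book value $104,741.
Year 2: ⌊$104,741 × 150%/3⌋ = $52,370. Book value $52,371.
Year 3 (final): $52,371 − $26,300 = $26,071. Book value $26,300.

$26,071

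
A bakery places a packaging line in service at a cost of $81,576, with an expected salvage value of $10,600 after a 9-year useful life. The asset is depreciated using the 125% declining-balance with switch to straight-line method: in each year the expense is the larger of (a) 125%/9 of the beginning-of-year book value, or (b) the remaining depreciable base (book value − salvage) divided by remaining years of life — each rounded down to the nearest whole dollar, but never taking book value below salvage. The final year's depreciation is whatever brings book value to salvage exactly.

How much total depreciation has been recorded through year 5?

Depreciable base = $81,576 − $10,600 = $70,976.
Year 1: DB = ⌊$81,576 × 125%/9⌋ = $11,330; SL = ⌊$70,976/9⌋ = $7,886 → take DB $11,330. Book value $70,246.
Year 2: DB = ⌊$70,246 × 125%/9⌋ = $9,756; SL = ⌊$59,646/8⌋ = $7,455 → take DB $9,756. Book value $60,490.
Year 3: DB = ⌊$60,490 × 125%/9⌋ = $8,401; SL = ⌊$49,890/7⌋ = $7,127 → take DB $8,401. Book value $52,089.
Year 4: DB = ⌊$52,089 × 125%/9⌋ = $7,234; SL = ⌊$41,489/6⌋ = $6,914 → take DB $7,234. Book value $44,855.
Year 5: DB = ⌊$44,855 × 125%/9⌋ = $6,229; SL = ⌊$34,255/5⌋ = $6,851 → take SL $6,851. Book value $38,004.
Accumulated through year 5 = $81,576 − $38,004 = $43,572.

$43,572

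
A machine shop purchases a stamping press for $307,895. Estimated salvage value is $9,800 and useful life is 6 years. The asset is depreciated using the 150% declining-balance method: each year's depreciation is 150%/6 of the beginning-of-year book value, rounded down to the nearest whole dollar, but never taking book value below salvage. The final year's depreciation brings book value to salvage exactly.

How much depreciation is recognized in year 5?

Depreciable base = $307,895 − $9,800 = $298,095.
Year 1: ⌊$307,895 × 150%/6⌋ = $76,973. Book value $230,922.
Year 2: ⌊$230,922 × 150%/6⌋ = $57,730. Book value $173,192.
Year 3: ⌊$173,192 × 150%/6⌋ = $43,298. Book value $129,894.
Year 4: ⌊$129,894 × 150%/6⌋ = $32,473. Book value $97,421.
Year 5: ⌊$97,421 × 150%/6⌋ = $24,355. Book value $73,066.

$24,355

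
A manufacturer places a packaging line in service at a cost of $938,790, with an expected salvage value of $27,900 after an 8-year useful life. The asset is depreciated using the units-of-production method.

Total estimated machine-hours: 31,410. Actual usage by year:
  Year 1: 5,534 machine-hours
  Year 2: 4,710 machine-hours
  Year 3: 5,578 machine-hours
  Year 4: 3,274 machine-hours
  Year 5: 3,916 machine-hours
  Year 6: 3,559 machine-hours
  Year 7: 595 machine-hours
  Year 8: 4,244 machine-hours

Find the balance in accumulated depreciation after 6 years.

$770,559

Depreciable base = $938,790 − $27,900 = $910,890.
Rate = $910,890 / 31,410 machine-hours = $29 per machine-hour.
Year 1: 5,534 × $29 = $160,486. Book value $778,304.
Year 2: 4,710 × $29 = $136,590. Book value $641,714.
Year 3: 5,578 × $29 = $161,762. Book value $479,952.
Year 4: 3,274 × $29 = $94,946. Book value $385,006.
Year 5: 3,916 × $29 = $113,564. Book value $271,442.
Year 6: 3,559 × $29 = $103,211. Book value $168,231.
Accumulated through year 6 = $938,790 − $168,231 = $770,559.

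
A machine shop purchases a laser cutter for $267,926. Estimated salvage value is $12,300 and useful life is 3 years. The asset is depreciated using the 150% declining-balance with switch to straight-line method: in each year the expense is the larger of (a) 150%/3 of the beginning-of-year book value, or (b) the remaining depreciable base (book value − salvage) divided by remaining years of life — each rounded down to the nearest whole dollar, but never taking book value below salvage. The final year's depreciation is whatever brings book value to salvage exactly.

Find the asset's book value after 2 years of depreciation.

Depreciable base = $267,926 − $12,300 = $255,626.
Year 1: DB = ⌊$267,926 × 150%/3⌋ = $133,963; SL = ⌊$255,626/3⌋ = $85,208 → take DB $133,963. Book value $133,963.
Year 2: DB = ⌊$133,963 × 150%/3⌋ = $66,981; SL = ⌊$121,663/2⌋ = $60,831 → take DB $66,981. Book value $66,982.

$66,982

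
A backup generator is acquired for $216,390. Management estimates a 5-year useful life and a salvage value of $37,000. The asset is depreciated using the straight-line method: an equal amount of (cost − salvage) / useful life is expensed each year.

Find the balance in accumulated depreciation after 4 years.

$143,512

Depreciable base = $216,390 − $37,000 = $179,390.
Annual expense = $179,390 / 5 = $35,878.
End of year 1: book value $180,512.
End of year 2: book value $144,634.
End of year 3: book value $108,756.
End of year 4: book value $72,878.
Accumulated through year 4 = $216,390 − $72,878 = $143,512.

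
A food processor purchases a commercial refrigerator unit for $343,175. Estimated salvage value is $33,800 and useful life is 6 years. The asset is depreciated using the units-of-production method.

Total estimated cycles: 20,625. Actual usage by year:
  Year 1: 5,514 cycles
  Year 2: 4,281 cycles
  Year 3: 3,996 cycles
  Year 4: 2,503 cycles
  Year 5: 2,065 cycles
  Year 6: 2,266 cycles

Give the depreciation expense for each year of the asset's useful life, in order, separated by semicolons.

Depreciable base = $343,175 − $33,800 = $309,375.
Rate = $309,375 / 20,625 cycles = $15 per cycle.
Year 1: 5,514 × $15 = $82,710. Book value $260,465.
Year 2: 4,281 × $15 = $64,215. Book value $196,250.
Year 3: 3,996 × $15 = $59,940. Book value $136,310.
Year 4: 2,503 × $15 = $37,545. Book value $98,765.
Year 5: 2,065 × $15 = $30,975. Book value $67,790.
Year 6: 2,266 × $15 = $33,990. Book value $33,800.

$82,710; $64,215; $59,940; $37,545; $30,975; $33,990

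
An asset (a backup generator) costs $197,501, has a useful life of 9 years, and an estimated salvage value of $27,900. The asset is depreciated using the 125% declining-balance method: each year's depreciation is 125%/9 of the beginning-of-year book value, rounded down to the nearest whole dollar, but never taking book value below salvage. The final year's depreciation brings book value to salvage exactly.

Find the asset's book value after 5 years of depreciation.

Depreciable base = $197,501 − $27,900 = $169,601.
Year 1: ⌊$197,501 × 125%/9⌋ = $27,430. Book value $170,071.
Year 2: ⌊$170,071 × 125%/9⌋ = $23,620. Book value $146,451.
Year 3: ⌊$146,451 × 125%/9⌋ = $20,340. Book value $126,111.
Year 4: ⌊$126,111 × 125%/9⌋ = $17,515. Book value $108,596.
Year 5: ⌊$108,596 × 125%/9⌋ = $15,082. Book value $93,514.

$93,514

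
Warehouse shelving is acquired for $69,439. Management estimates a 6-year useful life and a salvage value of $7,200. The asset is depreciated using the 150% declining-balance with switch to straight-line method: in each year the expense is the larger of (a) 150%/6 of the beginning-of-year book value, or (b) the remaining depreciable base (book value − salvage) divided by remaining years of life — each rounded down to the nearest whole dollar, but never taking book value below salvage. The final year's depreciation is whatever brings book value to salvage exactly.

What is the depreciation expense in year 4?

$7,365

Depreciable base = $69,439 − $7,200 = $62,239.
Year 1: DB = ⌊$69,439 × 150%/6⌋ = $17,359; SL = ⌊$62,239/6⌋ = $10,373 → take DB $17,359. Book value $52,080.
Year 2: DB = ⌊$52,080 × 150%/6⌋ = $13,020; SL = ⌊$44,880/5⌋ = $8,976 → take DB $13,020. Book value $39,060.
Year 3: DB = ⌊$39,060 × 150%/6⌋ = $9,765; SL = ⌊$31,860/4⌋ = $7,965 → take DB $9,765. Book value $29,295.
Year 4: DB = ⌊$29,295 × 150%/6⌋ = $7,323; SL = ⌊$22,095/3⌋ = $7,365 → take SL $7,365. Book value $21,930.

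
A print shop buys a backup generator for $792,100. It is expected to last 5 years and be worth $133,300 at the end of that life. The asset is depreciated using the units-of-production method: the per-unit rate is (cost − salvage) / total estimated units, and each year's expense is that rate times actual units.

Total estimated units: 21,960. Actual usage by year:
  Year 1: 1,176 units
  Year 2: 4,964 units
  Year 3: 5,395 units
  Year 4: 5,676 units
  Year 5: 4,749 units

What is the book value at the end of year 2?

$607,900

Depreciable base = $792,100 − $133,300 = $658,800.
Rate = $658,800 / 21,960 units = $30 per unit.
Year 1: 1,176 × $30 = $35,280. Book value $756,820.
Year 2: 4,964 × $30 = $148,920. Book value $607,900.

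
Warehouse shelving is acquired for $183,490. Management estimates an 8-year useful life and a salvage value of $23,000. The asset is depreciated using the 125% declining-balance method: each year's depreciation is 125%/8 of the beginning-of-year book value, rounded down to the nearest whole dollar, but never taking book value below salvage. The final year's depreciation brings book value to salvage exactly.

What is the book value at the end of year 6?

$66,208

Depreciable base = $183,490 − $23,000 = $160,490.
Year 1: ⌊$183,490 × 125%/8⌋ = $28,670. Book value $154,820.
Year 2: ⌊$154,820 × 125%/8⌋ = $24,190. Book value $130,630.
Year 3: ⌊$130,630 × 125%/8⌋ = $20,410. Book value $110,220.
Year 4: ⌊$110,220 × 125%/8⌋ = $17,221. Book value $92,999.
Year 5: ⌊$92,999 × 125%/8⌋ = $14,531. Book value $78,468.
Year 6: ⌊$78,468 × 125%/8⌋ = $12,260. Book value $66,208.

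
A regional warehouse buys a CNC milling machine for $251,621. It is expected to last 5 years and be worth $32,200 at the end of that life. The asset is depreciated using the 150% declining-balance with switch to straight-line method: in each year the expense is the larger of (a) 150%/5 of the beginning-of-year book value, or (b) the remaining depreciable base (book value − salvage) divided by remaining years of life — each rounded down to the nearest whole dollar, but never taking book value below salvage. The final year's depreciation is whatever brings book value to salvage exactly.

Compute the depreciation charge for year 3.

$36,988

Depreciable base = $251,621 − $32,200 = $219,421.
Year 1: DB = ⌊$251,621 × 150%/5⌋ = $75,486; SL = ⌊$219,421/5⌋ = $43,884 → take DB $75,486. Book value $176,135.
Year 2: DB = ⌊$176,135 × 150%/5⌋ = $52,840; SL = ⌊$143,935/4⌋ = $35,983 → take DB $52,840. Book value $123,295.
Year 3: DB = ⌊$123,295 × 150%/5⌋ = $36,988; SL = ⌊$91,095/3⌋ = $30,365 → take DB $36,988. Book value $86,307.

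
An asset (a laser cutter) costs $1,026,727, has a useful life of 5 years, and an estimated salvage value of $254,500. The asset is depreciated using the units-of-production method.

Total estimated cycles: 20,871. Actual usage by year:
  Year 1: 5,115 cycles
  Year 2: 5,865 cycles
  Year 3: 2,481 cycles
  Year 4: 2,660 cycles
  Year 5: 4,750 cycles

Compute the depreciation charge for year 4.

$98,420

Depreciable base = $1,026,727 − $254,500 = $772,227.
Rate = $772,227 / 20,871 cycles = $37 per cycle.
Year 1: 5,115 × $37 = $189,255. Book value $837,472.
Year 2: 5,865 × $37 = $217,005. Book value $620,467.
Year 3: 2,481 × $37 = $91,797. Book value $528,670.
Year 4: 2,660 × $37 = $98,420. Book value $430,250.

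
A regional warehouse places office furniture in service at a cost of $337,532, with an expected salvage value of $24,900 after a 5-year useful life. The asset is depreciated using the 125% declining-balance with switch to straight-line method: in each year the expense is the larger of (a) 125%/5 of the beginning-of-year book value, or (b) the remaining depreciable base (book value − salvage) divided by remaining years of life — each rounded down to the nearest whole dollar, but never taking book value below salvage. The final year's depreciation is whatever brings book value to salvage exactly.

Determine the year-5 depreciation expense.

$54,988

Depreciable base = $337,532 − $24,900 = $312,632.
Year 1: DB = ⌊$337,532 × 125%/5⌋ = $84,383; SL = ⌊$312,632/5⌋ = $62,526 → take DB $84,383. Book value $253,149.
Year 2: DB = ⌊$253,149 × 125%/5⌋ = $63,287; SL = ⌊$228,249/4⌋ = $57,062 → take DB $63,287. Book value $189,862.
Year 3: DB = ⌊$189,862 × 125%/5⌋ = $47,465; SL = ⌊$164,962/3⌋ = $54,987 → take SL $54,987. Book value $134,875.
Year 4: DB = ⌊$134,875 × 125%/5⌋ = $33,718; SL = ⌊$109,975/2⌋ = $54,987 → take SL $54,987. Book value $79,888.
Year 5 (final): $79,888 − $24,900 = $54,988. Book value $24,900.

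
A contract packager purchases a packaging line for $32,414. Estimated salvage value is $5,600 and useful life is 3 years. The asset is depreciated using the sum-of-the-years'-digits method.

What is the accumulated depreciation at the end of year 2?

Depreciable base = $32,414 − $5,600 = $26,814.
Sum of the years' digits = 3+2+1 = 6.
Year 1: $26,814 × 3/6 = $13,407. Book value $19,007.
Year 2: $26,814 × 2/6 = $8,938. Book value $10,069.
Accumulated through year 2 = $32,414 − $10,069 = $22,345.

$22,345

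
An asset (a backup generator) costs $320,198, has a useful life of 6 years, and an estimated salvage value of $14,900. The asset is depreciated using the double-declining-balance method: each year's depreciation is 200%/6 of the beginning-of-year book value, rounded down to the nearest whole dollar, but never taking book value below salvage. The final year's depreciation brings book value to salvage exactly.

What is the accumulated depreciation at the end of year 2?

$177,887

Depreciable base = $320,198 − $14,900 = $305,298.
Year 1: ⌊$320,198 × 200%/6⌋ = $106,732. Book value $213,466.
Year 2: ⌊$213,466 × 200%/6⌋ = $71,155. Book value $142,311.
Accumulated through year 2 = $320,198 − $142,311 = $177,887.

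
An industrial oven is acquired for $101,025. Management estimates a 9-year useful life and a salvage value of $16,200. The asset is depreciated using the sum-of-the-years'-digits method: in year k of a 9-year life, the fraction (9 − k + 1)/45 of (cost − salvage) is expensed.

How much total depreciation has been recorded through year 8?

Depreciable base = $101,025 − $16,200 = $84,825.
Sum of the years' digits = 9+8+7+6+5+4+3+2+1 = 45.
Year 1: $84,825 × 9/45 = $16,965. Book value $84,060.
Year 2: $84,825 × 8/45 = $15,080. Book value $68,980.
Year 3: $84,825 × 7/45 = $13,195. Book value $55,785.
Year 4: $84,825 × 6/45 = $11,310. Book value $44,475.
Year 5: $84,825 × 5/45 = $9,425. Book value $35,050.
Year 6: $84,825 × 4/45 = $7,540. Book value $27,510.
Year 7: $84,825 × 3/45 = $5,655. Book value $21,855.
Year 8: $84,825 × 2/45 = $3,770. Book value $18,085.
Accumulated through year 8 = $101,025 − $18,085 = $82,940.

$82,940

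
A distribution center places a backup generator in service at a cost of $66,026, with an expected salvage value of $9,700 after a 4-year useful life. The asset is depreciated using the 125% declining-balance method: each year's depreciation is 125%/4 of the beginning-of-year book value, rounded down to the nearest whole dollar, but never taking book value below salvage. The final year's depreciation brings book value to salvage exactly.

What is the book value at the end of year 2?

$31,208

Depreciable base = $66,026 − $9,700 = $56,326.
Year 1: ⌊$66,026 × 125%/4⌋ = $20,633. Book value $45,393.
Year 2: ⌊$45,393 × 125%/4⌋ = $14,185. Book value $31,208.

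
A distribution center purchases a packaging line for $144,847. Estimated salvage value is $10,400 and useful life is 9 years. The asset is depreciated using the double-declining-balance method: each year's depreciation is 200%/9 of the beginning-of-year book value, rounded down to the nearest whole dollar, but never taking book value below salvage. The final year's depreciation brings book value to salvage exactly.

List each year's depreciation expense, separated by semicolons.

Depreciable base = $144,847 − $10,400 = $134,447.
Year 1: ⌊$144,847 × 200%/9⌋ = $32,188. Book value $112,659.
Year 2: ⌊$112,659 × 200%/9⌋ = $25,035. Book value $87,624.
Year 3: ⌊$87,624 × 200%/9⌋ = $19,472. Book value $68,152.
Year 4: ⌊$68,152 × 200%/9⌋ = $15,144. Book value $53,008.
Year 5: ⌊$53,008 × 200%/9⌋ = $11,779. Book value $41,229.
Year 6: ⌊$41,229 × 200%/9⌋ = $9,162. Book value $32,067.
Year 7: ⌊$32,067 × 200%/9⌋ = $7,126. Book value $24,941.
Year 8: ⌊$24,941 × 200%/9⌋ = $5,542. Book value $19,399.
Year 9 (final): $19,399 − $10,400 = $8,999. Book value $10,400.

$32,188; $25,035; $19,472; $15,144; $11,779; $9,162; $7,126; $5,542; $8,999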